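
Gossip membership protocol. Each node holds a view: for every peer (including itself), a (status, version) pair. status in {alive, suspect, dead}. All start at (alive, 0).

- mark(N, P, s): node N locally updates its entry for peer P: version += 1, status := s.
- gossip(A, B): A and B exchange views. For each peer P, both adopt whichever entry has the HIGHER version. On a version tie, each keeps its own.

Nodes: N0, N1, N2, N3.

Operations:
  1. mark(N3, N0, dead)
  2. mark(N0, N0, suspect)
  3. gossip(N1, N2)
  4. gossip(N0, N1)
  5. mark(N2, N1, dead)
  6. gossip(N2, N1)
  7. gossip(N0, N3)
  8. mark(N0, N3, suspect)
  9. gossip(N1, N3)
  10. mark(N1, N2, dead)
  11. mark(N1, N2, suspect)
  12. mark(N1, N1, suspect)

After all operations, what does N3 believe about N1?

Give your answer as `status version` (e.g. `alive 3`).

Op 1: N3 marks N0=dead -> (dead,v1)
Op 2: N0 marks N0=suspect -> (suspect,v1)
Op 3: gossip N1<->N2 -> N1.N0=(alive,v0) N1.N1=(alive,v0) N1.N2=(alive,v0) N1.N3=(alive,v0) | N2.N0=(alive,v0) N2.N1=(alive,v0) N2.N2=(alive,v0) N2.N3=(alive,v0)
Op 4: gossip N0<->N1 -> N0.N0=(suspect,v1) N0.N1=(alive,v0) N0.N2=(alive,v0) N0.N3=(alive,v0) | N1.N0=(suspect,v1) N1.N1=(alive,v0) N1.N2=(alive,v0) N1.N3=(alive,v0)
Op 5: N2 marks N1=dead -> (dead,v1)
Op 6: gossip N2<->N1 -> N2.N0=(suspect,v1) N2.N1=(dead,v1) N2.N2=(alive,v0) N2.N3=(alive,v0) | N1.N0=(suspect,v1) N1.N1=(dead,v1) N1.N2=(alive,v0) N1.N3=(alive,v0)
Op 7: gossip N0<->N3 -> N0.N0=(suspect,v1) N0.N1=(alive,v0) N0.N2=(alive,v0) N0.N3=(alive,v0) | N3.N0=(dead,v1) N3.N1=(alive,v0) N3.N2=(alive,v0) N3.N3=(alive,v0)
Op 8: N0 marks N3=suspect -> (suspect,v1)
Op 9: gossip N1<->N3 -> N1.N0=(suspect,v1) N1.N1=(dead,v1) N1.N2=(alive,v0) N1.N3=(alive,v0) | N3.N0=(dead,v1) N3.N1=(dead,v1) N3.N2=(alive,v0) N3.N3=(alive,v0)
Op 10: N1 marks N2=dead -> (dead,v1)
Op 11: N1 marks N2=suspect -> (suspect,v2)
Op 12: N1 marks N1=suspect -> (suspect,v2)

Answer: dead 1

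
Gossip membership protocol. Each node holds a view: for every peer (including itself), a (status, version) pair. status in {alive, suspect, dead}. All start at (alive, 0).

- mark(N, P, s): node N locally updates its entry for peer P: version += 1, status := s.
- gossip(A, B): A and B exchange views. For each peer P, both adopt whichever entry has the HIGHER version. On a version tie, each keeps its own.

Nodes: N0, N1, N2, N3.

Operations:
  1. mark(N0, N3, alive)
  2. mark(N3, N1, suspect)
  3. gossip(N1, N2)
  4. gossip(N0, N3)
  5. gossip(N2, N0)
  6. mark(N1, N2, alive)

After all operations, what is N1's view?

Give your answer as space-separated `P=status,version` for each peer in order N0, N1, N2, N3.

Op 1: N0 marks N3=alive -> (alive,v1)
Op 2: N3 marks N1=suspect -> (suspect,v1)
Op 3: gossip N1<->N2 -> N1.N0=(alive,v0) N1.N1=(alive,v0) N1.N2=(alive,v0) N1.N3=(alive,v0) | N2.N0=(alive,v0) N2.N1=(alive,v0) N2.N2=(alive,v0) N2.N3=(alive,v0)
Op 4: gossip N0<->N3 -> N0.N0=(alive,v0) N0.N1=(suspect,v1) N0.N2=(alive,v0) N0.N3=(alive,v1) | N3.N0=(alive,v0) N3.N1=(suspect,v1) N3.N2=(alive,v0) N3.N3=(alive,v1)
Op 5: gossip N2<->N0 -> N2.N0=(alive,v0) N2.N1=(suspect,v1) N2.N2=(alive,v0) N2.N3=(alive,v1) | N0.N0=(alive,v0) N0.N1=(suspect,v1) N0.N2=(alive,v0) N0.N3=(alive,v1)
Op 6: N1 marks N2=alive -> (alive,v1)

Answer: N0=alive,0 N1=alive,0 N2=alive,1 N3=alive,0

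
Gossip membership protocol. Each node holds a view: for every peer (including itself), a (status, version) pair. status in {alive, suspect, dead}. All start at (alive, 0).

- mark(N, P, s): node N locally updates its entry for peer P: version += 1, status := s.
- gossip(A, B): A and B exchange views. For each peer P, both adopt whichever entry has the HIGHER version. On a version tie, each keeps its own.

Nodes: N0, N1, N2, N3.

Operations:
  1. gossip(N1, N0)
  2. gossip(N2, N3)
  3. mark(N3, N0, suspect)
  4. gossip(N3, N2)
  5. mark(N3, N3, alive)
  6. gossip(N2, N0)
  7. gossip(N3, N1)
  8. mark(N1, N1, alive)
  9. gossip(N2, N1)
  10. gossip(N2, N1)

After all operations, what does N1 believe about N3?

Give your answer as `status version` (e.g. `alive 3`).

Op 1: gossip N1<->N0 -> N1.N0=(alive,v0) N1.N1=(alive,v0) N1.N2=(alive,v0) N1.N3=(alive,v0) | N0.N0=(alive,v0) N0.N1=(alive,v0) N0.N2=(alive,v0) N0.N3=(alive,v0)
Op 2: gossip N2<->N3 -> N2.N0=(alive,v0) N2.N1=(alive,v0) N2.N2=(alive,v0) N2.N3=(alive,v0) | N3.N0=(alive,v0) N3.N1=(alive,v0) N3.N2=(alive,v0) N3.N3=(alive,v0)
Op 3: N3 marks N0=suspect -> (suspect,v1)
Op 4: gossip N3<->N2 -> N3.N0=(suspect,v1) N3.N1=(alive,v0) N3.N2=(alive,v0) N3.N3=(alive,v0) | N2.N0=(suspect,v1) N2.N1=(alive,v0) N2.N2=(alive,v0) N2.N3=(alive,v0)
Op 5: N3 marks N3=alive -> (alive,v1)
Op 6: gossip N2<->N0 -> N2.N0=(suspect,v1) N2.N1=(alive,v0) N2.N2=(alive,v0) N2.N3=(alive,v0) | N0.N0=(suspect,v1) N0.N1=(alive,v0) N0.N2=(alive,v0) N0.N3=(alive,v0)
Op 7: gossip N3<->N1 -> N3.N0=(suspect,v1) N3.N1=(alive,v0) N3.N2=(alive,v0) N3.N3=(alive,v1) | N1.N0=(suspect,v1) N1.N1=(alive,v0) N1.N2=(alive,v0) N1.N3=(alive,v1)
Op 8: N1 marks N1=alive -> (alive,v1)
Op 9: gossip N2<->N1 -> N2.N0=(suspect,v1) N2.N1=(alive,v1) N2.N2=(alive,v0) N2.N3=(alive,v1) | N1.N0=(suspect,v1) N1.N1=(alive,v1) N1.N2=(alive,v0) N1.N3=(alive,v1)
Op 10: gossip N2<->N1 -> N2.N0=(suspect,v1) N2.N1=(alive,v1) N2.N2=(alive,v0) N2.N3=(alive,v1) | N1.N0=(suspect,v1) N1.N1=(alive,v1) N1.N2=(alive,v0) N1.N3=(alive,v1)

Answer: alive 1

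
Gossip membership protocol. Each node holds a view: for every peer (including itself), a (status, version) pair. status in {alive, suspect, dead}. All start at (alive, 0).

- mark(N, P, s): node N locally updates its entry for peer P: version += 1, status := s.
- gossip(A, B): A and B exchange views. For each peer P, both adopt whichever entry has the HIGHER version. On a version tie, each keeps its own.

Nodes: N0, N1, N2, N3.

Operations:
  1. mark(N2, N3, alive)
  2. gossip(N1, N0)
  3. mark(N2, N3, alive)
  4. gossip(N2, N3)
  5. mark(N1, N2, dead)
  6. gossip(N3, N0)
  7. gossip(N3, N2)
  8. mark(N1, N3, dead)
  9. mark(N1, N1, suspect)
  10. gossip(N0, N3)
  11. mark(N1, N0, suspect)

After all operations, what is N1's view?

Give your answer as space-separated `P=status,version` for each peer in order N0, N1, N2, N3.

Answer: N0=suspect,1 N1=suspect,1 N2=dead,1 N3=dead,1

Derivation:
Op 1: N2 marks N3=alive -> (alive,v1)
Op 2: gossip N1<->N0 -> N1.N0=(alive,v0) N1.N1=(alive,v0) N1.N2=(alive,v0) N1.N3=(alive,v0) | N0.N0=(alive,v0) N0.N1=(alive,v0) N0.N2=(alive,v0) N0.N3=(alive,v0)
Op 3: N2 marks N3=alive -> (alive,v2)
Op 4: gossip N2<->N3 -> N2.N0=(alive,v0) N2.N1=(alive,v0) N2.N2=(alive,v0) N2.N3=(alive,v2) | N3.N0=(alive,v0) N3.N1=(alive,v0) N3.N2=(alive,v0) N3.N3=(alive,v2)
Op 5: N1 marks N2=dead -> (dead,v1)
Op 6: gossip N3<->N0 -> N3.N0=(alive,v0) N3.N1=(alive,v0) N3.N2=(alive,v0) N3.N3=(alive,v2) | N0.N0=(alive,v0) N0.N1=(alive,v0) N0.N2=(alive,v0) N0.N3=(alive,v2)
Op 7: gossip N3<->N2 -> N3.N0=(alive,v0) N3.N1=(alive,v0) N3.N2=(alive,v0) N3.N3=(alive,v2) | N2.N0=(alive,v0) N2.N1=(alive,v0) N2.N2=(alive,v0) N2.N3=(alive,v2)
Op 8: N1 marks N3=dead -> (dead,v1)
Op 9: N1 marks N1=suspect -> (suspect,v1)
Op 10: gossip N0<->N3 -> N0.N0=(alive,v0) N0.N1=(alive,v0) N0.N2=(alive,v0) N0.N3=(alive,v2) | N3.N0=(alive,v0) N3.N1=(alive,v0) N3.N2=(alive,v0) N3.N3=(alive,v2)
Op 11: N1 marks N0=suspect -> (suspect,v1)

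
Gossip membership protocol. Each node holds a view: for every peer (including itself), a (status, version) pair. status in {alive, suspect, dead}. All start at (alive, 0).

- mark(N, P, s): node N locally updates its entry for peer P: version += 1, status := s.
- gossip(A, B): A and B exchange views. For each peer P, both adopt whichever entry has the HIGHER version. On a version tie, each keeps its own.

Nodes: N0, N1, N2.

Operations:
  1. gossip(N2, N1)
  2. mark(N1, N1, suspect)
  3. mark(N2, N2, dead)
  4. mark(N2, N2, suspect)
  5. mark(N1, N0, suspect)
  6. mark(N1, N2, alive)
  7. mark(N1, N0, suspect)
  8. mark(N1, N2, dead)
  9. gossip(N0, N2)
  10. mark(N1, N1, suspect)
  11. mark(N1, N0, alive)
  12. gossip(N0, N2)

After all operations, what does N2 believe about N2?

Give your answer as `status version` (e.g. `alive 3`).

Answer: suspect 2

Derivation:
Op 1: gossip N2<->N1 -> N2.N0=(alive,v0) N2.N1=(alive,v0) N2.N2=(alive,v0) | N1.N0=(alive,v0) N1.N1=(alive,v0) N1.N2=(alive,v0)
Op 2: N1 marks N1=suspect -> (suspect,v1)
Op 3: N2 marks N2=dead -> (dead,v1)
Op 4: N2 marks N2=suspect -> (suspect,v2)
Op 5: N1 marks N0=suspect -> (suspect,v1)
Op 6: N1 marks N2=alive -> (alive,v1)
Op 7: N1 marks N0=suspect -> (suspect,v2)
Op 8: N1 marks N2=dead -> (dead,v2)
Op 9: gossip N0<->N2 -> N0.N0=(alive,v0) N0.N1=(alive,v0) N0.N2=(suspect,v2) | N2.N0=(alive,v0) N2.N1=(alive,v0) N2.N2=(suspect,v2)
Op 10: N1 marks N1=suspect -> (suspect,v2)
Op 11: N1 marks N0=alive -> (alive,v3)
Op 12: gossip N0<->N2 -> N0.N0=(alive,v0) N0.N1=(alive,v0) N0.N2=(suspect,v2) | N2.N0=(alive,v0) N2.N1=(alive,v0) N2.N2=(suspect,v2)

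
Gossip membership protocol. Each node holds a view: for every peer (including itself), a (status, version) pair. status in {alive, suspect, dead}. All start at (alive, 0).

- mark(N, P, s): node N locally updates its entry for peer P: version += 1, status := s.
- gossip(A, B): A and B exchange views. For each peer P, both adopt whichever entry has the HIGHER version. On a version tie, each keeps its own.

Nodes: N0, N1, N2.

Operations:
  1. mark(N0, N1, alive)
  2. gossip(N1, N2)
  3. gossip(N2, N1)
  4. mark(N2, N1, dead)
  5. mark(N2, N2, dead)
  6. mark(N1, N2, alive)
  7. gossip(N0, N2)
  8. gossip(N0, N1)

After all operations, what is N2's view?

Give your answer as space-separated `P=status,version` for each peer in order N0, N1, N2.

Answer: N0=alive,0 N1=dead,1 N2=dead,1

Derivation:
Op 1: N0 marks N1=alive -> (alive,v1)
Op 2: gossip N1<->N2 -> N1.N0=(alive,v0) N1.N1=(alive,v0) N1.N2=(alive,v0) | N2.N0=(alive,v0) N2.N1=(alive,v0) N2.N2=(alive,v0)
Op 3: gossip N2<->N1 -> N2.N0=(alive,v0) N2.N1=(alive,v0) N2.N2=(alive,v0) | N1.N0=(alive,v0) N1.N1=(alive,v0) N1.N2=(alive,v0)
Op 4: N2 marks N1=dead -> (dead,v1)
Op 5: N2 marks N2=dead -> (dead,v1)
Op 6: N1 marks N2=alive -> (alive,v1)
Op 7: gossip N0<->N2 -> N0.N0=(alive,v0) N0.N1=(alive,v1) N0.N2=(dead,v1) | N2.N0=(alive,v0) N2.N1=(dead,v1) N2.N2=(dead,v1)
Op 8: gossip N0<->N1 -> N0.N0=(alive,v0) N0.N1=(alive,v1) N0.N2=(dead,v1) | N1.N0=(alive,v0) N1.N1=(alive,v1) N1.N2=(alive,v1)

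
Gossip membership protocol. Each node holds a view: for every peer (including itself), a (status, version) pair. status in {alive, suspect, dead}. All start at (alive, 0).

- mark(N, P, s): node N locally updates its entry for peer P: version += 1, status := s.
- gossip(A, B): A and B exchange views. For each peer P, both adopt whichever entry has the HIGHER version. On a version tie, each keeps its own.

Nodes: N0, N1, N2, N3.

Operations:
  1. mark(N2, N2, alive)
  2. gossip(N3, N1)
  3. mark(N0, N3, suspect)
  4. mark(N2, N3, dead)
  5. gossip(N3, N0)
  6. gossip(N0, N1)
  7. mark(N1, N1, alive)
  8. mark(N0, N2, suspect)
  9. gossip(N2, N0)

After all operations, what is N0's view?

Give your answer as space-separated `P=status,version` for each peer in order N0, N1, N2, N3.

Answer: N0=alive,0 N1=alive,0 N2=suspect,1 N3=suspect,1

Derivation:
Op 1: N2 marks N2=alive -> (alive,v1)
Op 2: gossip N3<->N1 -> N3.N0=(alive,v0) N3.N1=(alive,v0) N3.N2=(alive,v0) N3.N3=(alive,v0) | N1.N0=(alive,v0) N1.N1=(alive,v0) N1.N2=(alive,v0) N1.N3=(alive,v0)
Op 3: N0 marks N3=suspect -> (suspect,v1)
Op 4: N2 marks N3=dead -> (dead,v1)
Op 5: gossip N3<->N0 -> N3.N0=(alive,v0) N3.N1=(alive,v0) N3.N2=(alive,v0) N3.N3=(suspect,v1) | N0.N0=(alive,v0) N0.N1=(alive,v0) N0.N2=(alive,v0) N0.N3=(suspect,v1)
Op 6: gossip N0<->N1 -> N0.N0=(alive,v0) N0.N1=(alive,v0) N0.N2=(alive,v0) N0.N3=(suspect,v1) | N1.N0=(alive,v0) N1.N1=(alive,v0) N1.N2=(alive,v0) N1.N3=(suspect,v1)
Op 7: N1 marks N1=alive -> (alive,v1)
Op 8: N0 marks N2=suspect -> (suspect,v1)
Op 9: gossip N2<->N0 -> N2.N0=(alive,v0) N2.N1=(alive,v0) N2.N2=(alive,v1) N2.N3=(dead,v1) | N0.N0=(alive,v0) N0.N1=(alive,v0) N0.N2=(suspect,v1) N0.N3=(suspect,v1)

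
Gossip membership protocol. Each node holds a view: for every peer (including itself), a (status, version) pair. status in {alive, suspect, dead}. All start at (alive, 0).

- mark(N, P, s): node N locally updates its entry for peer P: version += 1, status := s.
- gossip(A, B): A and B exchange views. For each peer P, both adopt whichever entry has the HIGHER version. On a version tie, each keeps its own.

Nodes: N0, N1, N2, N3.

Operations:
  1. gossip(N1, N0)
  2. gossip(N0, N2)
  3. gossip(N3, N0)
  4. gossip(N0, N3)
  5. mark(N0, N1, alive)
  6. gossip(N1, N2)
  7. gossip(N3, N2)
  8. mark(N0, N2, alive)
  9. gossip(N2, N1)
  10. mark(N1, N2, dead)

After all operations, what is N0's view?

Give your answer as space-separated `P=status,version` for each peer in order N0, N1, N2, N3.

Op 1: gossip N1<->N0 -> N1.N0=(alive,v0) N1.N1=(alive,v0) N1.N2=(alive,v0) N1.N3=(alive,v0) | N0.N0=(alive,v0) N0.N1=(alive,v0) N0.N2=(alive,v0) N0.N3=(alive,v0)
Op 2: gossip N0<->N2 -> N0.N0=(alive,v0) N0.N1=(alive,v0) N0.N2=(alive,v0) N0.N3=(alive,v0) | N2.N0=(alive,v0) N2.N1=(alive,v0) N2.N2=(alive,v0) N2.N3=(alive,v0)
Op 3: gossip N3<->N0 -> N3.N0=(alive,v0) N3.N1=(alive,v0) N3.N2=(alive,v0) N3.N3=(alive,v0) | N0.N0=(alive,v0) N0.N1=(alive,v0) N0.N2=(alive,v0) N0.N3=(alive,v0)
Op 4: gossip N0<->N3 -> N0.N0=(alive,v0) N0.N1=(alive,v0) N0.N2=(alive,v0) N0.N3=(alive,v0) | N3.N0=(alive,v0) N3.N1=(alive,v0) N3.N2=(alive,v0) N3.N3=(alive,v0)
Op 5: N0 marks N1=alive -> (alive,v1)
Op 6: gossip N1<->N2 -> N1.N0=(alive,v0) N1.N1=(alive,v0) N1.N2=(alive,v0) N1.N3=(alive,v0) | N2.N0=(alive,v0) N2.N1=(alive,v0) N2.N2=(alive,v0) N2.N3=(alive,v0)
Op 7: gossip N3<->N2 -> N3.N0=(alive,v0) N3.N1=(alive,v0) N3.N2=(alive,v0) N3.N3=(alive,v0) | N2.N0=(alive,v0) N2.N1=(alive,v0) N2.N2=(alive,v0) N2.N3=(alive,v0)
Op 8: N0 marks N2=alive -> (alive,v1)
Op 9: gossip N2<->N1 -> N2.N0=(alive,v0) N2.N1=(alive,v0) N2.N2=(alive,v0) N2.N3=(alive,v0) | N1.N0=(alive,v0) N1.N1=(alive,v0) N1.N2=(alive,v0) N1.N3=(alive,v0)
Op 10: N1 marks N2=dead -> (dead,v1)

Answer: N0=alive,0 N1=alive,1 N2=alive,1 N3=alive,0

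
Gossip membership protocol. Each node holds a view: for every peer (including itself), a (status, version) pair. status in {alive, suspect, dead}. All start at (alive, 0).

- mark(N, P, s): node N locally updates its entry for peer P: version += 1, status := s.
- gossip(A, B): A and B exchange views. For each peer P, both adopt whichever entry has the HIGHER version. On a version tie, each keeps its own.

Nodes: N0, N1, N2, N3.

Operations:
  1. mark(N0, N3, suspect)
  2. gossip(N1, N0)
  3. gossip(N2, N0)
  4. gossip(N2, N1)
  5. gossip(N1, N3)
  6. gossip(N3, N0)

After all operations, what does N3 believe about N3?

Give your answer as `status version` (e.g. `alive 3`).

Op 1: N0 marks N3=suspect -> (suspect,v1)
Op 2: gossip N1<->N0 -> N1.N0=(alive,v0) N1.N1=(alive,v0) N1.N2=(alive,v0) N1.N3=(suspect,v1) | N0.N0=(alive,v0) N0.N1=(alive,v0) N0.N2=(alive,v0) N0.N3=(suspect,v1)
Op 3: gossip N2<->N0 -> N2.N0=(alive,v0) N2.N1=(alive,v0) N2.N2=(alive,v0) N2.N3=(suspect,v1) | N0.N0=(alive,v0) N0.N1=(alive,v0) N0.N2=(alive,v0) N0.N3=(suspect,v1)
Op 4: gossip N2<->N1 -> N2.N0=(alive,v0) N2.N1=(alive,v0) N2.N2=(alive,v0) N2.N3=(suspect,v1) | N1.N0=(alive,v0) N1.N1=(alive,v0) N1.N2=(alive,v0) N1.N3=(suspect,v1)
Op 5: gossip N1<->N3 -> N1.N0=(alive,v0) N1.N1=(alive,v0) N1.N2=(alive,v0) N1.N3=(suspect,v1) | N3.N0=(alive,v0) N3.N1=(alive,v0) N3.N2=(alive,v0) N3.N3=(suspect,v1)
Op 6: gossip N3<->N0 -> N3.N0=(alive,v0) N3.N1=(alive,v0) N3.N2=(alive,v0) N3.N3=(suspect,v1) | N0.N0=(alive,v0) N0.N1=(alive,v0) N0.N2=(alive,v0) N0.N3=(suspect,v1)

Answer: suspect 1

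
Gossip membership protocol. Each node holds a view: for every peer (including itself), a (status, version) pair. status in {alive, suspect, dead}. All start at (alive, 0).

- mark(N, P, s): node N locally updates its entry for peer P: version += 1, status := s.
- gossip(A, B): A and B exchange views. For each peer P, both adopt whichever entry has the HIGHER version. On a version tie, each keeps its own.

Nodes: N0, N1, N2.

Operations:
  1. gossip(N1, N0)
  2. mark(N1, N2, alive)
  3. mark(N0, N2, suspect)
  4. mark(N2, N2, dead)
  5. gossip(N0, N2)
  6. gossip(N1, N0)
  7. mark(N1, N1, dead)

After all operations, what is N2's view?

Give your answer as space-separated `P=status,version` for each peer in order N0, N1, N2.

Op 1: gossip N1<->N0 -> N1.N0=(alive,v0) N1.N1=(alive,v0) N1.N2=(alive,v0) | N0.N0=(alive,v0) N0.N1=(alive,v0) N0.N2=(alive,v0)
Op 2: N1 marks N2=alive -> (alive,v1)
Op 3: N0 marks N2=suspect -> (suspect,v1)
Op 4: N2 marks N2=dead -> (dead,v1)
Op 5: gossip N0<->N2 -> N0.N0=(alive,v0) N0.N1=(alive,v0) N0.N2=(suspect,v1) | N2.N0=(alive,v0) N2.N1=(alive,v0) N2.N2=(dead,v1)
Op 6: gossip N1<->N0 -> N1.N0=(alive,v0) N1.N1=(alive,v0) N1.N2=(alive,v1) | N0.N0=(alive,v0) N0.N1=(alive,v0) N0.N2=(suspect,v1)
Op 7: N1 marks N1=dead -> (dead,v1)

Answer: N0=alive,0 N1=alive,0 N2=dead,1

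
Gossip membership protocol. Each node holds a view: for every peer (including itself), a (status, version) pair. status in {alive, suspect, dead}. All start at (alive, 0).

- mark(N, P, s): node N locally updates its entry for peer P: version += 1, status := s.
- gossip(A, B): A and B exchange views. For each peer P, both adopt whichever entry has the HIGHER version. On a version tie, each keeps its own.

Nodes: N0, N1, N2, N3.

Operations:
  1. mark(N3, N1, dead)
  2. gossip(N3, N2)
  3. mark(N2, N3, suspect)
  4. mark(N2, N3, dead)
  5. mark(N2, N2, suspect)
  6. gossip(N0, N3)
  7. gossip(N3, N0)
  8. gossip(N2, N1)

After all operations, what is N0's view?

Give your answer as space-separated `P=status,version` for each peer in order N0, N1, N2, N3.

Op 1: N3 marks N1=dead -> (dead,v1)
Op 2: gossip N3<->N2 -> N3.N0=(alive,v0) N3.N1=(dead,v1) N3.N2=(alive,v0) N3.N3=(alive,v0) | N2.N0=(alive,v0) N2.N1=(dead,v1) N2.N2=(alive,v0) N2.N3=(alive,v0)
Op 3: N2 marks N3=suspect -> (suspect,v1)
Op 4: N2 marks N3=dead -> (dead,v2)
Op 5: N2 marks N2=suspect -> (suspect,v1)
Op 6: gossip N0<->N3 -> N0.N0=(alive,v0) N0.N1=(dead,v1) N0.N2=(alive,v0) N0.N3=(alive,v0) | N3.N0=(alive,v0) N3.N1=(dead,v1) N3.N2=(alive,v0) N3.N3=(alive,v0)
Op 7: gossip N3<->N0 -> N3.N0=(alive,v0) N3.N1=(dead,v1) N3.N2=(alive,v0) N3.N3=(alive,v0) | N0.N0=(alive,v0) N0.N1=(dead,v1) N0.N2=(alive,v0) N0.N3=(alive,v0)
Op 8: gossip N2<->N1 -> N2.N0=(alive,v0) N2.N1=(dead,v1) N2.N2=(suspect,v1) N2.N3=(dead,v2) | N1.N0=(alive,v0) N1.N1=(dead,v1) N1.N2=(suspect,v1) N1.N3=(dead,v2)

Answer: N0=alive,0 N1=dead,1 N2=alive,0 N3=alive,0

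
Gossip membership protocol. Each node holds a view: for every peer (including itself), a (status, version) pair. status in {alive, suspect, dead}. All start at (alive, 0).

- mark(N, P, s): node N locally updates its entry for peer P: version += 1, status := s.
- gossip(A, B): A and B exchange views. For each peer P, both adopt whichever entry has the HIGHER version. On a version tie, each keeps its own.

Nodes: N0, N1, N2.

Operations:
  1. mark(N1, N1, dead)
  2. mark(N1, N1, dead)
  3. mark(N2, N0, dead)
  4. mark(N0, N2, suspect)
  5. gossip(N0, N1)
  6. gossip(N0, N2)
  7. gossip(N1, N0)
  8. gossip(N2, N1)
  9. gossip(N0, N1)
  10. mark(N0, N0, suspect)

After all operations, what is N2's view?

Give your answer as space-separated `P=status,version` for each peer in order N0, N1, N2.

Answer: N0=dead,1 N1=dead,2 N2=suspect,1

Derivation:
Op 1: N1 marks N1=dead -> (dead,v1)
Op 2: N1 marks N1=dead -> (dead,v2)
Op 3: N2 marks N0=dead -> (dead,v1)
Op 4: N0 marks N2=suspect -> (suspect,v1)
Op 5: gossip N0<->N1 -> N0.N0=(alive,v0) N0.N1=(dead,v2) N0.N2=(suspect,v1) | N1.N0=(alive,v0) N1.N1=(dead,v2) N1.N2=(suspect,v1)
Op 6: gossip N0<->N2 -> N0.N0=(dead,v1) N0.N1=(dead,v2) N0.N2=(suspect,v1) | N2.N0=(dead,v1) N2.N1=(dead,v2) N2.N2=(suspect,v1)
Op 7: gossip N1<->N0 -> N1.N0=(dead,v1) N1.N1=(dead,v2) N1.N2=(suspect,v1) | N0.N0=(dead,v1) N0.N1=(dead,v2) N0.N2=(suspect,v1)
Op 8: gossip N2<->N1 -> N2.N0=(dead,v1) N2.N1=(dead,v2) N2.N2=(suspect,v1) | N1.N0=(dead,v1) N1.N1=(dead,v2) N1.N2=(suspect,v1)
Op 9: gossip N0<->N1 -> N0.N0=(dead,v1) N0.N1=(dead,v2) N0.N2=(suspect,v1) | N1.N0=(dead,v1) N1.N1=(dead,v2) N1.N2=(suspect,v1)
Op 10: N0 marks N0=suspect -> (suspect,v2)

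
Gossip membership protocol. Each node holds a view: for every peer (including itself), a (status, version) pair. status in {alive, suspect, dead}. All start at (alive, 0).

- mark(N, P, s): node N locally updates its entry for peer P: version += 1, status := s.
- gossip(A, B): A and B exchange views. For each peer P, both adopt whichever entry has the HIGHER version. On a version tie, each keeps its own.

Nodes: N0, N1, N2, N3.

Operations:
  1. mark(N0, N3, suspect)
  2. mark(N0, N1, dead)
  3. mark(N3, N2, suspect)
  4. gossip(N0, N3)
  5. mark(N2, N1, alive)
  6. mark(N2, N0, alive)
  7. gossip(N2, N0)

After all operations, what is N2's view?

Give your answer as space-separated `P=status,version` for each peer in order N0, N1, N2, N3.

Answer: N0=alive,1 N1=alive,1 N2=suspect,1 N3=suspect,1

Derivation:
Op 1: N0 marks N3=suspect -> (suspect,v1)
Op 2: N0 marks N1=dead -> (dead,v1)
Op 3: N3 marks N2=suspect -> (suspect,v1)
Op 4: gossip N0<->N3 -> N0.N0=(alive,v0) N0.N1=(dead,v1) N0.N2=(suspect,v1) N0.N3=(suspect,v1) | N3.N0=(alive,v0) N3.N1=(dead,v1) N3.N2=(suspect,v1) N3.N3=(suspect,v1)
Op 5: N2 marks N1=alive -> (alive,v1)
Op 6: N2 marks N0=alive -> (alive,v1)
Op 7: gossip N2<->N0 -> N2.N0=(alive,v1) N2.N1=(alive,v1) N2.N2=(suspect,v1) N2.N3=(suspect,v1) | N0.N0=(alive,v1) N0.N1=(dead,v1) N0.N2=(suspect,v1) N0.N3=(suspect,v1)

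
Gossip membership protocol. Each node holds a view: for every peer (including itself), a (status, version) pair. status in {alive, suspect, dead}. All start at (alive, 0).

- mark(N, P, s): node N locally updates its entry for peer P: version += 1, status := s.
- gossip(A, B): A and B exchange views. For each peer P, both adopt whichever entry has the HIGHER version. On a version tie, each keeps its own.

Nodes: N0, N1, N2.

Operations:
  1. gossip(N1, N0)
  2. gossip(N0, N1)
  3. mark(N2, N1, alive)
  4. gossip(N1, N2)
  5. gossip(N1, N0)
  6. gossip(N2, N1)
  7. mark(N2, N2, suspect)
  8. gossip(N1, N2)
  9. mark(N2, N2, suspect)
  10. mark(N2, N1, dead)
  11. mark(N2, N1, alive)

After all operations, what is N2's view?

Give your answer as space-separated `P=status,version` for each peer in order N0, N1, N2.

Answer: N0=alive,0 N1=alive,3 N2=suspect,2

Derivation:
Op 1: gossip N1<->N0 -> N1.N0=(alive,v0) N1.N1=(alive,v0) N1.N2=(alive,v0) | N0.N0=(alive,v0) N0.N1=(alive,v0) N0.N2=(alive,v0)
Op 2: gossip N0<->N1 -> N0.N0=(alive,v0) N0.N1=(alive,v0) N0.N2=(alive,v0) | N1.N0=(alive,v0) N1.N1=(alive,v0) N1.N2=(alive,v0)
Op 3: N2 marks N1=alive -> (alive,v1)
Op 4: gossip N1<->N2 -> N1.N0=(alive,v0) N1.N1=(alive,v1) N1.N2=(alive,v0) | N2.N0=(alive,v0) N2.N1=(alive,v1) N2.N2=(alive,v0)
Op 5: gossip N1<->N0 -> N1.N0=(alive,v0) N1.N1=(alive,v1) N1.N2=(alive,v0) | N0.N0=(alive,v0) N0.N1=(alive,v1) N0.N2=(alive,v0)
Op 6: gossip N2<->N1 -> N2.N0=(alive,v0) N2.N1=(alive,v1) N2.N2=(alive,v0) | N1.N0=(alive,v0) N1.N1=(alive,v1) N1.N2=(alive,v0)
Op 7: N2 marks N2=suspect -> (suspect,v1)
Op 8: gossip N1<->N2 -> N1.N0=(alive,v0) N1.N1=(alive,v1) N1.N2=(suspect,v1) | N2.N0=(alive,v0) N2.N1=(alive,v1) N2.N2=(suspect,v1)
Op 9: N2 marks N2=suspect -> (suspect,v2)
Op 10: N2 marks N1=dead -> (dead,v2)
Op 11: N2 marks N1=alive -> (alive,v3)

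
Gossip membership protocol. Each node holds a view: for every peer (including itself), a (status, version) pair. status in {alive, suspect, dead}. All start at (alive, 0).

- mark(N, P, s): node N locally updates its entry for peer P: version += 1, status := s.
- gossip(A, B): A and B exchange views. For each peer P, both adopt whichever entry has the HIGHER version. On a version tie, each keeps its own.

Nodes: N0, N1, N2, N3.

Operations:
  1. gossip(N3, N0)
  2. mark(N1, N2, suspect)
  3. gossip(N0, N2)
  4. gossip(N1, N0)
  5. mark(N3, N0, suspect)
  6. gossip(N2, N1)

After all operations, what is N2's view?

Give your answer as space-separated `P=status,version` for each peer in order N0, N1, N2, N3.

Op 1: gossip N3<->N0 -> N3.N0=(alive,v0) N3.N1=(alive,v0) N3.N2=(alive,v0) N3.N3=(alive,v0) | N0.N0=(alive,v0) N0.N1=(alive,v0) N0.N2=(alive,v0) N0.N3=(alive,v0)
Op 2: N1 marks N2=suspect -> (suspect,v1)
Op 3: gossip N0<->N2 -> N0.N0=(alive,v0) N0.N1=(alive,v0) N0.N2=(alive,v0) N0.N3=(alive,v0) | N2.N0=(alive,v0) N2.N1=(alive,v0) N2.N2=(alive,v0) N2.N3=(alive,v0)
Op 4: gossip N1<->N0 -> N1.N0=(alive,v0) N1.N1=(alive,v0) N1.N2=(suspect,v1) N1.N3=(alive,v0) | N0.N0=(alive,v0) N0.N1=(alive,v0) N0.N2=(suspect,v1) N0.N3=(alive,v0)
Op 5: N3 marks N0=suspect -> (suspect,v1)
Op 6: gossip N2<->N1 -> N2.N0=(alive,v0) N2.N1=(alive,v0) N2.N2=(suspect,v1) N2.N3=(alive,v0) | N1.N0=(alive,v0) N1.N1=(alive,v0) N1.N2=(suspect,v1) N1.N3=(alive,v0)

Answer: N0=alive,0 N1=alive,0 N2=suspect,1 N3=alive,0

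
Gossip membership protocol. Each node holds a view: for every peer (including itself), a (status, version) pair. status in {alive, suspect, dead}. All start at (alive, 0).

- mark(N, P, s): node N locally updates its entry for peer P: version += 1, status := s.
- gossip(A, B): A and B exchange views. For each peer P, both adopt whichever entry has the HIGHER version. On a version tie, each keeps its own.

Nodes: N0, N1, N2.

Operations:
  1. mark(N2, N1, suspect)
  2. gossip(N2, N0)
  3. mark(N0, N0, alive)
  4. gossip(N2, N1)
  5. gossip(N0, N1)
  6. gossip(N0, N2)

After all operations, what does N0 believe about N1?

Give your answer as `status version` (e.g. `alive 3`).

Op 1: N2 marks N1=suspect -> (suspect,v1)
Op 2: gossip N2<->N0 -> N2.N0=(alive,v0) N2.N1=(suspect,v1) N2.N2=(alive,v0) | N0.N0=(alive,v0) N0.N1=(suspect,v1) N0.N2=(alive,v0)
Op 3: N0 marks N0=alive -> (alive,v1)
Op 4: gossip N2<->N1 -> N2.N0=(alive,v0) N2.N1=(suspect,v1) N2.N2=(alive,v0) | N1.N0=(alive,v0) N1.N1=(suspect,v1) N1.N2=(alive,v0)
Op 5: gossip N0<->N1 -> N0.N0=(alive,v1) N0.N1=(suspect,v1) N0.N2=(alive,v0) | N1.N0=(alive,v1) N1.N1=(suspect,v1) N1.N2=(alive,v0)
Op 6: gossip N0<->N2 -> N0.N0=(alive,v1) N0.N1=(suspect,v1) N0.N2=(alive,v0) | N2.N0=(alive,v1) N2.N1=(suspect,v1) N2.N2=(alive,v0)

Answer: suspect 1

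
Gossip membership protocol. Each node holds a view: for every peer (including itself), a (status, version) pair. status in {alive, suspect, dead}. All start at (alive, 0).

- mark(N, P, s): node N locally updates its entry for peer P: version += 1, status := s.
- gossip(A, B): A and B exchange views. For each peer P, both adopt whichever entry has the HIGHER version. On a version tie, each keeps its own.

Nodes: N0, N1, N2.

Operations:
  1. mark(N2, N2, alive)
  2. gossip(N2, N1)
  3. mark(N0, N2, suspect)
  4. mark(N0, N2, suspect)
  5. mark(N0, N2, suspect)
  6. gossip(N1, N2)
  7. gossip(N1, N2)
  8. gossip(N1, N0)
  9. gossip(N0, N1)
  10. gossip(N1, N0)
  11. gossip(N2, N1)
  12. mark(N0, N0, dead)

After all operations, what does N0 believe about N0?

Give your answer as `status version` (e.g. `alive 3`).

Answer: dead 1

Derivation:
Op 1: N2 marks N2=alive -> (alive,v1)
Op 2: gossip N2<->N1 -> N2.N0=(alive,v0) N2.N1=(alive,v0) N2.N2=(alive,v1) | N1.N0=(alive,v0) N1.N1=(alive,v0) N1.N2=(alive,v1)
Op 3: N0 marks N2=suspect -> (suspect,v1)
Op 4: N0 marks N2=suspect -> (suspect,v2)
Op 5: N0 marks N2=suspect -> (suspect,v3)
Op 6: gossip N1<->N2 -> N1.N0=(alive,v0) N1.N1=(alive,v0) N1.N2=(alive,v1) | N2.N0=(alive,v0) N2.N1=(alive,v0) N2.N2=(alive,v1)
Op 7: gossip N1<->N2 -> N1.N0=(alive,v0) N1.N1=(alive,v0) N1.N2=(alive,v1) | N2.N0=(alive,v0) N2.N1=(alive,v0) N2.N2=(alive,v1)
Op 8: gossip N1<->N0 -> N1.N0=(alive,v0) N1.N1=(alive,v0) N1.N2=(suspect,v3) | N0.N0=(alive,v0) N0.N1=(alive,v0) N0.N2=(suspect,v3)
Op 9: gossip N0<->N1 -> N0.N0=(alive,v0) N0.N1=(alive,v0) N0.N2=(suspect,v3) | N1.N0=(alive,v0) N1.N1=(alive,v0) N1.N2=(suspect,v3)
Op 10: gossip N1<->N0 -> N1.N0=(alive,v0) N1.N1=(alive,v0) N1.N2=(suspect,v3) | N0.N0=(alive,v0) N0.N1=(alive,v0) N0.N2=(suspect,v3)
Op 11: gossip N2<->N1 -> N2.N0=(alive,v0) N2.N1=(alive,v0) N2.N2=(suspect,v3) | N1.N0=(alive,v0) N1.N1=(alive,v0) N1.N2=(suspect,v3)
Op 12: N0 marks N0=dead -> (dead,v1)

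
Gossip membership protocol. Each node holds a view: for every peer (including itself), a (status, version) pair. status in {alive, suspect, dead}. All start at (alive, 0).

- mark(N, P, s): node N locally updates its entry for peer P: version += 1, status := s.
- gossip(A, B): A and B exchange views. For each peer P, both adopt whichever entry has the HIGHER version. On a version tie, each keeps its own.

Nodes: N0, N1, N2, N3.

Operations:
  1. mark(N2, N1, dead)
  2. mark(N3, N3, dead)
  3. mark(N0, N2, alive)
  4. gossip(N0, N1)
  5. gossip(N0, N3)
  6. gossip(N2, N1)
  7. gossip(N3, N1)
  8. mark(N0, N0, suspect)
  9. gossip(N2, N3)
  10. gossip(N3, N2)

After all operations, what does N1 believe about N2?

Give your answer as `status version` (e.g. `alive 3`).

Answer: alive 1

Derivation:
Op 1: N2 marks N1=dead -> (dead,v1)
Op 2: N3 marks N3=dead -> (dead,v1)
Op 3: N0 marks N2=alive -> (alive,v1)
Op 4: gossip N0<->N1 -> N0.N0=(alive,v0) N0.N1=(alive,v0) N0.N2=(alive,v1) N0.N3=(alive,v0) | N1.N0=(alive,v0) N1.N1=(alive,v0) N1.N2=(alive,v1) N1.N3=(alive,v0)
Op 5: gossip N0<->N3 -> N0.N0=(alive,v0) N0.N1=(alive,v0) N0.N2=(alive,v1) N0.N3=(dead,v1) | N3.N0=(alive,v0) N3.N1=(alive,v0) N3.N2=(alive,v1) N3.N3=(dead,v1)
Op 6: gossip N2<->N1 -> N2.N0=(alive,v0) N2.N1=(dead,v1) N2.N2=(alive,v1) N2.N3=(alive,v0) | N1.N0=(alive,v0) N1.N1=(dead,v1) N1.N2=(alive,v1) N1.N3=(alive,v0)
Op 7: gossip N3<->N1 -> N3.N0=(alive,v0) N3.N1=(dead,v1) N3.N2=(alive,v1) N3.N3=(dead,v1) | N1.N0=(alive,v0) N1.N1=(dead,v1) N1.N2=(alive,v1) N1.N3=(dead,v1)
Op 8: N0 marks N0=suspect -> (suspect,v1)
Op 9: gossip N2<->N3 -> N2.N0=(alive,v0) N2.N1=(dead,v1) N2.N2=(alive,v1) N2.N3=(dead,v1) | N3.N0=(alive,v0) N3.N1=(dead,v1) N3.N2=(alive,v1) N3.N3=(dead,v1)
Op 10: gossip N3<->N2 -> N3.N0=(alive,v0) N3.N1=(dead,v1) N3.N2=(alive,v1) N3.N3=(dead,v1) | N2.N0=(alive,v0) N2.N1=(dead,v1) N2.N2=(alive,v1) N2.N3=(dead,v1)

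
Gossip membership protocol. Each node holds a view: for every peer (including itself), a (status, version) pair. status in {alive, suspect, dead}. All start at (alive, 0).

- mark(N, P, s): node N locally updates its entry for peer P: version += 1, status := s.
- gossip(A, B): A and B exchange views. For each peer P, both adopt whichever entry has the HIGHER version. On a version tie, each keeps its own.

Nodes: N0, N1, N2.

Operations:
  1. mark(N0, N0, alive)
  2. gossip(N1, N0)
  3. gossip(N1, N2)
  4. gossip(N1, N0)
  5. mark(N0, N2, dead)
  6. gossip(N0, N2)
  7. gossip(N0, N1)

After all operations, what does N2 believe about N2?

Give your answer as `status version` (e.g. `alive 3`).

Answer: dead 1

Derivation:
Op 1: N0 marks N0=alive -> (alive,v1)
Op 2: gossip N1<->N0 -> N1.N0=(alive,v1) N1.N1=(alive,v0) N1.N2=(alive,v0) | N0.N0=(alive,v1) N0.N1=(alive,v0) N0.N2=(alive,v0)
Op 3: gossip N1<->N2 -> N1.N0=(alive,v1) N1.N1=(alive,v0) N1.N2=(alive,v0) | N2.N0=(alive,v1) N2.N1=(alive,v0) N2.N2=(alive,v0)
Op 4: gossip N1<->N0 -> N1.N0=(alive,v1) N1.N1=(alive,v0) N1.N2=(alive,v0) | N0.N0=(alive,v1) N0.N1=(alive,v0) N0.N2=(alive,v0)
Op 5: N0 marks N2=dead -> (dead,v1)
Op 6: gossip N0<->N2 -> N0.N0=(alive,v1) N0.N1=(alive,v0) N0.N2=(dead,v1) | N2.N0=(alive,v1) N2.N1=(alive,v0) N2.N2=(dead,v1)
Op 7: gossip N0<->N1 -> N0.N0=(alive,v1) N0.N1=(alive,v0) N0.N2=(dead,v1) | N1.N0=(alive,v1) N1.N1=(alive,v0) N1.N2=(dead,v1)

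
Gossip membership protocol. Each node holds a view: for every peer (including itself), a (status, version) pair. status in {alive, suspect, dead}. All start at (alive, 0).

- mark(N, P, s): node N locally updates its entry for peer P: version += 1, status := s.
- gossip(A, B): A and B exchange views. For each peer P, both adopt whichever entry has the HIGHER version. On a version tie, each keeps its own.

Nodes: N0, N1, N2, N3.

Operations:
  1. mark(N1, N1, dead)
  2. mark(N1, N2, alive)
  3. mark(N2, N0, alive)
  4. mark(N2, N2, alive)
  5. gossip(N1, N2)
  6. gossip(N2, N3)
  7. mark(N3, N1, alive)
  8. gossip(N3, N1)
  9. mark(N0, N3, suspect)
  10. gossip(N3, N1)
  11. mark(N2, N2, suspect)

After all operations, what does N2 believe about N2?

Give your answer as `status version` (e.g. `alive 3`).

Answer: suspect 2

Derivation:
Op 1: N1 marks N1=dead -> (dead,v1)
Op 2: N1 marks N2=alive -> (alive,v1)
Op 3: N2 marks N0=alive -> (alive,v1)
Op 4: N2 marks N2=alive -> (alive,v1)
Op 5: gossip N1<->N2 -> N1.N0=(alive,v1) N1.N1=(dead,v1) N1.N2=(alive,v1) N1.N3=(alive,v0) | N2.N0=(alive,v1) N2.N1=(dead,v1) N2.N2=(alive,v1) N2.N3=(alive,v0)
Op 6: gossip N2<->N3 -> N2.N0=(alive,v1) N2.N1=(dead,v1) N2.N2=(alive,v1) N2.N3=(alive,v0) | N3.N0=(alive,v1) N3.N1=(dead,v1) N3.N2=(alive,v1) N3.N3=(alive,v0)
Op 7: N3 marks N1=alive -> (alive,v2)
Op 8: gossip N3<->N1 -> N3.N0=(alive,v1) N3.N1=(alive,v2) N3.N2=(alive,v1) N3.N3=(alive,v0) | N1.N0=(alive,v1) N1.N1=(alive,v2) N1.N2=(alive,v1) N1.N3=(alive,v0)
Op 9: N0 marks N3=suspect -> (suspect,v1)
Op 10: gossip N3<->N1 -> N3.N0=(alive,v1) N3.N1=(alive,v2) N3.N2=(alive,v1) N3.N3=(alive,v0) | N1.N0=(alive,v1) N1.N1=(alive,v2) N1.N2=(alive,v1) N1.N3=(alive,v0)
Op 11: N2 marks N2=suspect -> (suspect,v2)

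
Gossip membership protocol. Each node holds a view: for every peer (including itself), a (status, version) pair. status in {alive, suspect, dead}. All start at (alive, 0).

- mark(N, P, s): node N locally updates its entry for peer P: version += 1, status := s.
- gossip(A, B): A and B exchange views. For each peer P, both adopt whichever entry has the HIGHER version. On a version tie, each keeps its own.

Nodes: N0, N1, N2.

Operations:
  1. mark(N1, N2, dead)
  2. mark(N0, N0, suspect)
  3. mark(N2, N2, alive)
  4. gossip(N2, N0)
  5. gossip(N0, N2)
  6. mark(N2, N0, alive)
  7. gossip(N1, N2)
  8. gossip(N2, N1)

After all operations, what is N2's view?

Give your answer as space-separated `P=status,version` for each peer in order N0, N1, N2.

Answer: N0=alive,2 N1=alive,0 N2=alive,1

Derivation:
Op 1: N1 marks N2=dead -> (dead,v1)
Op 2: N0 marks N0=suspect -> (suspect,v1)
Op 3: N2 marks N2=alive -> (alive,v1)
Op 4: gossip N2<->N0 -> N2.N0=(suspect,v1) N2.N1=(alive,v0) N2.N2=(alive,v1) | N0.N0=(suspect,v1) N0.N1=(alive,v0) N0.N2=(alive,v1)
Op 5: gossip N0<->N2 -> N0.N0=(suspect,v1) N0.N1=(alive,v0) N0.N2=(alive,v1) | N2.N0=(suspect,v1) N2.N1=(alive,v0) N2.N2=(alive,v1)
Op 6: N2 marks N0=alive -> (alive,v2)
Op 7: gossip N1<->N2 -> N1.N0=(alive,v2) N1.N1=(alive,v0) N1.N2=(dead,v1) | N2.N0=(alive,v2) N2.N1=(alive,v0) N2.N2=(alive,v1)
Op 8: gossip N2<->N1 -> N2.N0=(alive,v2) N2.N1=(alive,v0) N2.N2=(alive,v1) | N1.N0=(alive,v2) N1.N1=(alive,v0) N1.N2=(dead,v1)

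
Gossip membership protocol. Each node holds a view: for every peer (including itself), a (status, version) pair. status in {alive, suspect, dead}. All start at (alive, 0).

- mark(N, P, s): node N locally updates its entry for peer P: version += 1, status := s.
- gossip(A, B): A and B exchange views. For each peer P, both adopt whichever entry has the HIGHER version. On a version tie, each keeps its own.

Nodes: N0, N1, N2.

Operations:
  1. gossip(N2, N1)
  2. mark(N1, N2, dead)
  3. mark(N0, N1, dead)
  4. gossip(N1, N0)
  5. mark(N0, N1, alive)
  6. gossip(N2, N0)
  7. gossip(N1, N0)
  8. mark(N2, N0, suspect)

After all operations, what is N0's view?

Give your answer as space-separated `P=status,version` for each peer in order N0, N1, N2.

Op 1: gossip N2<->N1 -> N2.N0=(alive,v0) N2.N1=(alive,v0) N2.N2=(alive,v0) | N1.N0=(alive,v0) N1.N1=(alive,v0) N1.N2=(alive,v0)
Op 2: N1 marks N2=dead -> (dead,v1)
Op 3: N0 marks N1=dead -> (dead,v1)
Op 4: gossip N1<->N0 -> N1.N0=(alive,v0) N1.N1=(dead,v1) N1.N2=(dead,v1) | N0.N0=(alive,v0) N0.N1=(dead,v1) N0.N2=(dead,v1)
Op 5: N0 marks N1=alive -> (alive,v2)
Op 6: gossip N2<->N0 -> N2.N0=(alive,v0) N2.N1=(alive,v2) N2.N2=(dead,v1) | N0.N0=(alive,v0) N0.N1=(alive,v2) N0.N2=(dead,v1)
Op 7: gossip N1<->N0 -> N1.N0=(alive,v0) N1.N1=(alive,v2) N1.N2=(dead,v1) | N0.N0=(alive,v0) N0.N1=(alive,v2) N0.N2=(dead,v1)
Op 8: N2 marks N0=suspect -> (suspect,v1)

Answer: N0=alive,0 N1=alive,2 N2=dead,1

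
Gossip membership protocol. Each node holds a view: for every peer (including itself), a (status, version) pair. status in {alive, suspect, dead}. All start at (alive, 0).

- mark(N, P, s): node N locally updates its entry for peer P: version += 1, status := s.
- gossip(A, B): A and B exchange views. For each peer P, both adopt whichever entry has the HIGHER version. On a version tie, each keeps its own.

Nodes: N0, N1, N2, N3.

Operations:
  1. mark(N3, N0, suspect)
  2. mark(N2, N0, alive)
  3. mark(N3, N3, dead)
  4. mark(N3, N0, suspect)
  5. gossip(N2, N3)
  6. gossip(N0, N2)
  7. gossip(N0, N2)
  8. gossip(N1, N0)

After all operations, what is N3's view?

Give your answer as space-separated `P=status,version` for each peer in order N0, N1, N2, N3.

Op 1: N3 marks N0=suspect -> (suspect,v1)
Op 2: N2 marks N0=alive -> (alive,v1)
Op 3: N3 marks N3=dead -> (dead,v1)
Op 4: N3 marks N0=suspect -> (suspect,v2)
Op 5: gossip N2<->N3 -> N2.N0=(suspect,v2) N2.N1=(alive,v0) N2.N2=(alive,v0) N2.N3=(dead,v1) | N3.N0=(suspect,v2) N3.N1=(alive,v0) N3.N2=(alive,v0) N3.N3=(dead,v1)
Op 6: gossip N0<->N2 -> N0.N0=(suspect,v2) N0.N1=(alive,v0) N0.N2=(alive,v0) N0.N3=(dead,v1) | N2.N0=(suspect,v2) N2.N1=(alive,v0) N2.N2=(alive,v0) N2.N3=(dead,v1)
Op 7: gossip N0<->N2 -> N0.N0=(suspect,v2) N0.N1=(alive,v0) N0.N2=(alive,v0) N0.N3=(dead,v1) | N2.N0=(suspect,v2) N2.N1=(alive,v0) N2.N2=(alive,v0) N2.N3=(dead,v1)
Op 8: gossip N1<->N0 -> N1.N0=(suspect,v2) N1.N1=(alive,v0) N1.N2=(alive,v0) N1.N3=(dead,v1) | N0.N0=(suspect,v2) N0.N1=(alive,v0) N0.N2=(alive,v0) N0.N3=(dead,v1)

Answer: N0=suspect,2 N1=alive,0 N2=alive,0 N3=dead,1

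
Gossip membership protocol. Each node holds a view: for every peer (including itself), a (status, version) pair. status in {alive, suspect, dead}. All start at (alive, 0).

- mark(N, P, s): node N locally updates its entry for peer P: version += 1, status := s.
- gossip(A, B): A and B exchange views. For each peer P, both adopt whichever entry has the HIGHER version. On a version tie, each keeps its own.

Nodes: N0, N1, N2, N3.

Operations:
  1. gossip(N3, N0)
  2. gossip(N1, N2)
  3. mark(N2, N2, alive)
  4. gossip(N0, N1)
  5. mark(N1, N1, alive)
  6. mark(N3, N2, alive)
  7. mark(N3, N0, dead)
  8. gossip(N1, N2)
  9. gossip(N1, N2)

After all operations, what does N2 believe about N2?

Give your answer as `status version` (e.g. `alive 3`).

Op 1: gossip N3<->N0 -> N3.N0=(alive,v0) N3.N1=(alive,v0) N3.N2=(alive,v0) N3.N3=(alive,v0) | N0.N0=(alive,v0) N0.N1=(alive,v0) N0.N2=(alive,v0) N0.N3=(alive,v0)
Op 2: gossip N1<->N2 -> N1.N0=(alive,v0) N1.N1=(alive,v0) N1.N2=(alive,v0) N1.N3=(alive,v0) | N2.N0=(alive,v0) N2.N1=(alive,v0) N2.N2=(alive,v0) N2.N3=(alive,v0)
Op 3: N2 marks N2=alive -> (alive,v1)
Op 4: gossip N0<->N1 -> N0.N0=(alive,v0) N0.N1=(alive,v0) N0.N2=(alive,v0) N0.N3=(alive,v0) | N1.N0=(alive,v0) N1.N1=(alive,v0) N1.N2=(alive,v0) N1.N3=(alive,v0)
Op 5: N1 marks N1=alive -> (alive,v1)
Op 6: N3 marks N2=alive -> (alive,v1)
Op 7: N3 marks N0=dead -> (dead,v1)
Op 8: gossip N1<->N2 -> N1.N0=(alive,v0) N1.N1=(alive,v1) N1.N2=(alive,v1) N1.N3=(alive,v0) | N2.N0=(alive,v0) N2.N1=(alive,v1) N2.N2=(alive,v1) N2.N3=(alive,v0)
Op 9: gossip N1<->N2 -> N1.N0=(alive,v0) N1.N1=(alive,v1) N1.N2=(alive,v1) N1.N3=(alive,v0) | N2.N0=(alive,v0) N2.N1=(alive,v1) N2.N2=(alive,v1) N2.N3=(alive,v0)

Answer: alive 1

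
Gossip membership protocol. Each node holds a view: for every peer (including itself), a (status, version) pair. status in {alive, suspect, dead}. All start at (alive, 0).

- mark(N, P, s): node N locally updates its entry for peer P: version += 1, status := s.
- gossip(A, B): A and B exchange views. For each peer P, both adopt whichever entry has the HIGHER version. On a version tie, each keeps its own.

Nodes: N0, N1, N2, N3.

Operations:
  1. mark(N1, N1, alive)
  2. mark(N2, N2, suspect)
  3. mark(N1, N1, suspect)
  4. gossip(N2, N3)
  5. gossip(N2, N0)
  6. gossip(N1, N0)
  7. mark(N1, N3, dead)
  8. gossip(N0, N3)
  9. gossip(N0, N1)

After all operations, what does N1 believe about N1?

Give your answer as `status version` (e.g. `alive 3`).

Answer: suspect 2

Derivation:
Op 1: N1 marks N1=alive -> (alive,v1)
Op 2: N2 marks N2=suspect -> (suspect,v1)
Op 3: N1 marks N1=suspect -> (suspect,v2)
Op 4: gossip N2<->N3 -> N2.N0=(alive,v0) N2.N1=(alive,v0) N2.N2=(suspect,v1) N2.N3=(alive,v0) | N3.N0=(alive,v0) N3.N1=(alive,v0) N3.N2=(suspect,v1) N3.N3=(alive,v0)
Op 5: gossip N2<->N0 -> N2.N0=(alive,v0) N2.N1=(alive,v0) N2.N2=(suspect,v1) N2.N3=(alive,v0) | N0.N0=(alive,v0) N0.N1=(alive,v0) N0.N2=(suspect,v1) N0.N3=(alive,v0)
Op 6: gossip N1<->N0 -> N1.N0=(alive,v0) N1.N1=(suspect,v2) N1.N2=(suspect,v1) N1.N3=(alive,v0) | N0.N0=(alive,v0) N0.N1=(suspect,v2) N0.N2=(suspect,v1) N0.N3=(alive,v0)
Op 7: N1 marks N3=dead -> (dead,v1)
Op 8: gossip N0<->N3 -> N0.N0=(alive,v0) N0.N1=(suspect,v2) N0.N2=(suspect,v1) N0.N3=(alive,v0) | N3.N0=(alive,v0) N3.N1=(suspect,v2) N3.N2=(suspect,v1) N3.N3=(alive,v0)
Op 9: gossip N0<->N1 -> N0.N0=(alive,v0) N0.N1=(suspect,v2) N0.N2=(suspect,v1) N0.N3=(dead,v1) | N1.N0=(alive,v0) N1.N1=(suspect,v2) N1.N2=(suspect,v1) N1.N3=(dead,v1)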